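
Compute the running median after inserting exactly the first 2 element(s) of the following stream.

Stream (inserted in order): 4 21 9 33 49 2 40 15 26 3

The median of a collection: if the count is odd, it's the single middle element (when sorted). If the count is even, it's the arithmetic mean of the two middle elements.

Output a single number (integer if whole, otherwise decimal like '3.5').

Answer: 12.5

Derivation:
Step 1: insert 4 -> lo=[4] (size 1, max 4) hi=[] (size 0) -> median=4
Step 2: insert 21 -> lo=[4] (size 1, max 4) hi=[21] (size 1, min 21) -> median=12.5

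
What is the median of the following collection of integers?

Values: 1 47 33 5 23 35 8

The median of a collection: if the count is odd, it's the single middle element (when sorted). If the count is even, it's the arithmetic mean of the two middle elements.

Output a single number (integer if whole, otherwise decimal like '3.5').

Answer: 23

Derivation:
Step 1: insert 1 -> lo=[1] (size 1, max 1) hi=[] (size 0) -> median=1
Step 2: insert 47 -> lo=[1] (size 1, max 1) hi=[47] (size 1, min 47) -> median=24
Step 3: insert 33 -> lo=[1, 33] (size 2, max 33) hi=[47] (size 1, min 47) -> median=33
Step 4: insert 5 -> lo=[1, 5] (size 2, max 5) hi=[33, 47] (size 2, min 33) -> median=19
Step 5: insert 23 -> lo=[1, 5, 23] (size 3, max 23) hi=[33, 47] (size 2, min 33) -> median=23
Step 6: insert 35 -> lo=[1, 5, 23] (size 3, max 23) hi=[33, 35, 47] (size 3, min 33) -> median=28
Step 7: insert 8 -> lo=[1, 5, 8, 23] (size 4, max 23) hi=[33, 35, 47] (size 3, min 33) -> median=23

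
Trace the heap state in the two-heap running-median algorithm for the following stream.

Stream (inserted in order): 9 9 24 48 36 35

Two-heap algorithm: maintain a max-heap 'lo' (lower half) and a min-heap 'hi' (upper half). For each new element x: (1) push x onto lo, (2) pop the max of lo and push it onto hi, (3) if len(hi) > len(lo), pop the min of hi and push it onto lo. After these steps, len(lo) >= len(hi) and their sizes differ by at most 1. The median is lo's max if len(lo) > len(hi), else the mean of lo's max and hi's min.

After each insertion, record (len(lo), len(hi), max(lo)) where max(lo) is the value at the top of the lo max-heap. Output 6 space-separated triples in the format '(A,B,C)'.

Answer: (1,0,9) (1,1,9) (2,1,9) (2,2,9) (3,2,24) (3,3,24)

Derivation:
Step 1: insert 9 -> lo=[9] hi=[] -> (len(lo)=1, len(hi)=0, max(lo)=9)
Step 2: insert 9 -> lo=[9] hi=[9] -> (len(lo)=1, len(hi)=1, max(lo)=9)
Step 3: insert 24 -> lo=[9, 9] hi=[24] -> (len(lo)=2, len(hi)=1, max(lo)=9)
Step 4: insert 48 -> lo=[9, 9] hi=[24, 48] -> (len(lo)=2, len(hi)=2, max(lo)=9)
Step 5: insert 36 -> lo=[9, 9, 24] hi=[36, 48] -> (len(lo)=3, len(hi)=2, max(lo)=24)
Step 6: insert 35 -> lo=[9, 9, 24] hi=[35, 36, 48] -> (len(lo)=3, len(hi)=3, max(lo)=24)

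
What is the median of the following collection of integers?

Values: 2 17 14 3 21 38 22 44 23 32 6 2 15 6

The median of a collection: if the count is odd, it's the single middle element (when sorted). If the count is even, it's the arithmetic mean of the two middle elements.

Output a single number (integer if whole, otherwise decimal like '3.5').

Step 1: insert 2 -> lo=[2] (size 1, max 2) hi=[] (size 0) -> median=2
Step 2: insert 17 -> lo=[2] (size 1, max 2) hi=[17] (size 1, min 17) -> median=9.5
Step 3: insert 14 -> lo=[2, 14] (size 2, max 14) hi=[17] (size 1, min 17) -> median=14
Step 4: insert 3 -> lo=[2, 3] (size 2, max 3) hi=[14, 17] (size 2, min 14) -> median=8.5
Step 5: insert 21 -> lo=[2, 3, 14] (size 3, max 14) hi=[17, 21] (size 2, min 17) -> median=14
Step 6: insert 38 -> lo=[2, 3, 14] (size 3, max 14) hi=[17, 21, 38] (size 3, min 17) -> median=15.5
Step 7: insert 22 -> lo=[2, 3, 14, 17] (size 4, max 17) hi=[21, 22, 38] (size 3, min 21) -> median=17
Step 8: insert 44 -> lo=[2, 3, 14, 17] (size 4, max 17) hi=[21, 22, 38, 44] (size 4, min 21) -> median=19
Step 9: insert 23 -> lo=[2, 3, 14, 17, 21] (size 5, max 21) hi=[22, 23, 38, 44] (size 4, min 22) -> median=21
Step 10: insert 32 -> lo=[2, 3, 14, 17, 21] (size 5, max 21) hi=[22, 23, 32, 38, 44] (size 5, min 22) -> median=21.5
Step 11: insert 6 -> lo=[2, 3, 6, 14, 17, 21] (size 6, max 21) hi=[22, 23, 32, 38, 44] (size 5, min 22) -> median=21
Step 12: insert 2 -> lo=[2, 2, 3, 6, 14, 17] (size 6, max 17) hi=[21, 22, 23, 32, 38, 44] (size 6, min 21) -> median=19
Step 13: insert 15 -> lo=[2, 2, 3, 6, 14, 15, 17] (size 7, max 17) hi=[21, 22, 23, 32, 38, 44] (size 6, min 21) -> median=17
Step 14: insert 6 -> lo=[2, 2, 3, 6, 6, 14, 15] (size 7, max 15) hi=[17, 21, 22, 23, 32, 38, 44] (size 7, min 17) -> median=16

Answer: 16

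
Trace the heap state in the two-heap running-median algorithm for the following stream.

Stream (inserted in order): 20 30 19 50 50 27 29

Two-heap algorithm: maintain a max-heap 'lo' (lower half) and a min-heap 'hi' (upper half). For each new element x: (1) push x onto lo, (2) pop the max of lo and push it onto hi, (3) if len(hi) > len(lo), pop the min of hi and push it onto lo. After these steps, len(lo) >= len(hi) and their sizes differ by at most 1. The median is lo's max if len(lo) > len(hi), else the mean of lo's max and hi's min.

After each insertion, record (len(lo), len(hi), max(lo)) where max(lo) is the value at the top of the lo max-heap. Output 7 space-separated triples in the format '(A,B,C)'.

Step 1: insert 20 -> lo=[20] hi=[] -> (len(lo)=1, len(hi)=0, max(lo)=20)
Step 2: insert 30 -> lo=[20] hi=[30] -> (len(lo)=1, len(hi)=1, max(lo)=20)
Step 3: insert 19 -> lo=[19, 20] hi=[30] -> (len(lo)=2, len(hi)=1, max(lo)=20)
Step 4: insert 50 -> lo=[19, 20] hi=[30, 50] -> (len(lo)=2, len(hi)=2, max(lo)=20)
Step 5: insert 50 -> lo=[19, 20, 30] hi=[50, 50] -> (len(lo)=3, len(hi)=2, max(lo)=30)
Step 6: insert 27 -> lo=[19, 20, 27] hi=[30, 50, 50] -> (len(lo)=3, len(hi)=3, max(lo)=27)
Step 7: insert 29 -> lo=[19, 20, 27, 29] hi=[30, 50, 50] -> (len(lo)=4, len(hi)=3, max(lo)=29)

Answer: (1,0,20) (1,1,20) (2,1,20) (2,2,20) (3,2,30) (3,3,27) (4,3,29)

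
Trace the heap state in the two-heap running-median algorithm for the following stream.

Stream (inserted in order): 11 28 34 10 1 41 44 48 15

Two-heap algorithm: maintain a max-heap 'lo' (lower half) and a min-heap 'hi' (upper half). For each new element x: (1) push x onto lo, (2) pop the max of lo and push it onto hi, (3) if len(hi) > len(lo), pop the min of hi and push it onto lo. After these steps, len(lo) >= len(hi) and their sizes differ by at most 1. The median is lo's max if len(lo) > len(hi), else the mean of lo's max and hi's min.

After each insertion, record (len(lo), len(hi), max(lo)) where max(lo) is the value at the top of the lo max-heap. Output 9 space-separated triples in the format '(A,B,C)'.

Step 1: insert 11 -> lo=[11] hi=[] -> (len(lo)=1, len(hi)=0, max(lo)=11)
Step 2: insert 28 -> lo=[11] hi=[28] -> (len(lo)=1, len(hi)=1, max(lo)=11)
Step 3: insert 34 -> lo=[11, 28] hi=[34] -> (len(lo)=2, len(hi)=1, max(lo)=28)
Step 4: insert 10 -> lo=[10, 11] hi=[28, 34] -> (len(lo)=2, len(hi)=2, max(lo)=11)
Step 5: insert 1 -> lo=[1, 10, 11] hi=[28, 34] -> (len(lo)=3, len(hi)=2, max(lo)=11)
Step 6: insert 41 -> lo=[1, 10, 11] hi=[28, 34, 41] -> (len(lo)=3, len(hi)=3, max(lo)=11)
Step 7: insert 44 -> lo=[1, 10, 11, 28] hi=[34, 41, 44] -> (len(lo)=4, len(hi)=3, max(lo)=28)
Step 8: insert 48 -> lo=[1, 10, 11, 28] hi=[34, 41, 44, 48] -> (len(lo)=4, len(hi)=4, max(lo)=28)
Step 9: insert 15 -> lo=[1, 10, 11, 15, 28] hi=[34, 41, 44, 48] -> (len(lo)=5, len(hi)=4, max(lo)=28)

Answer: (1,0,11) (1,1,11) (2,1,28) (2,2,11) (3,2,11) (3,3,11) (4,3,28) (4,4,28) (5,4,28)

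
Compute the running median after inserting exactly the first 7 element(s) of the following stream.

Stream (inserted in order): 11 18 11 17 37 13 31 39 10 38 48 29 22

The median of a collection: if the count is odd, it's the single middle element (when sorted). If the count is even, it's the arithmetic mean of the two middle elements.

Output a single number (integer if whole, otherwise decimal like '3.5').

Step 1: insert 11 -> lo=[11] (size 1, max 11) hi=[] (size 0) -> median=11
Step 2: insert 18 -> lo=[11] (size 1, max 11) hi=[18] (size 1, min 18) -> median=14.5
Step 3: insert 11 -> lo=[11, 11] (size 2, max 11) hi=[18] (size 1, min 18) -> median=11
Step 4: insert 17 -> lo=[11, 11] (size 2, max 11) hi=[17, 18] (size 2, min 17) -> median=14
Step 5: insert 37 -> lo=[11, 11, 17] (size 3, max 17) hi=[18, 37] (size 2, min 18) -> median=17
Step 6: insert 13 -> lo=[11, 11, 13] (size 3, max 13) hi=[17, 18, 37] (size 3, min 17) -> median=15
Step 7: insert 31 -> lo=[11, 11, 13, 17] (size 4, max 17) hi=[18, 31, 37] (size 3, min 18) -> median=17

Answer: 17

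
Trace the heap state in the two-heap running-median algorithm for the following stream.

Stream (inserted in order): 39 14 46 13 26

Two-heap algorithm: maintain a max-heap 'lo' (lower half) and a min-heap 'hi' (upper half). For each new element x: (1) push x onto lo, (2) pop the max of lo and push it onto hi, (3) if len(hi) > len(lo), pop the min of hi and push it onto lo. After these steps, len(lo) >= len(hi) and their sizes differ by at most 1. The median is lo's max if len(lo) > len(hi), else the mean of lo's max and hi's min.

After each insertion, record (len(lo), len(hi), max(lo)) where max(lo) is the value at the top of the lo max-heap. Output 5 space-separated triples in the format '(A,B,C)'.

Answer: (1,0,39) (1,1,14) (2,1,39) (2,2,14) (3,2,26)

Derivation:
Step 1: insert 39 -> lo=[39] hi=[] -> (len(lo)=1, len(hi)=0, max(lo)=39)
Step 2: insert 14 -> lo=[14] hi=[39] -> (len(lo)=1, len(hi)=1, max(lo)=14)
Step 3: insert 46 -> lo=[14, 39] hi=[46] -> (len(lo)=2, len(hi)=1, max(lo)=39)
Step 4: insert 13 -> lo=[13, 14] hi=[39, 46] -> (len(lo)=2, len(hi)=2, max(lo)=14)
Step 5: insert 26 -> lo=[13, 14, 26] hi=[39, 46] -> (len(lo)=3, len(hi)=2, max(lo)=26)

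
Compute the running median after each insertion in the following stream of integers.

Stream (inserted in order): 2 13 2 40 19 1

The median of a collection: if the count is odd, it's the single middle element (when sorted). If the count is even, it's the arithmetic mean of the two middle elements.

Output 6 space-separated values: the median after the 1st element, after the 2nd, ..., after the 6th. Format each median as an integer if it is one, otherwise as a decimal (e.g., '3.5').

Step 1: insert 2 -> lo=[2] (size 1, max 2) hi=[] (size 0) -> median=2
Step 2: insert 13 -> lo=[2] (size 1, max 2) hi=[13] (size 1, min 13) -> median=7.5
Step 3: insert 2 -> lo=[2, 2] (size 2, max 2) hi=[13] (size 1, min 13) -> median=2
Step 4: insert 40 -> lo=[2, 2] (size 2, max 2) hi=[13, 40] (size 2, min 13) -> median=7.5
Step 5: insert 19 -> lo=[2, 2, 13] (size 3, max 13) hi=[19, 40] (size 2, min 19) -> median=13
Step 6: insert 1 -> lo=[1, 2, 2] (size 3, max 2) hi=[13, 19, 40] (size 3, min 13) -> median=7.5

Answer: 2 7.5 2 7.5 13 7.5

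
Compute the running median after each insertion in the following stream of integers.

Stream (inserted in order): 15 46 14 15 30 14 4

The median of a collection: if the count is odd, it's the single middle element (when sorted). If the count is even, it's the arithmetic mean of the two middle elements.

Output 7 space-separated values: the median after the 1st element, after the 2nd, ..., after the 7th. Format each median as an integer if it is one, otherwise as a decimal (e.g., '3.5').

Answer: 15 30.5 15 15 15 15 15

Derivation:
Step 1: insert 15 -> lo=[15] (size 1, max 15) hi=[] (size 0) -> median=15
Step 2: insert 46 -> lo=[15] (size 1, max 15) hi=[46] (size 1, min 46) -> median=30.5
Step 3: insert 14 -> lo=[14, 15] (size 2, max 15) hi=[46] (size 1, min 46) -> median=15
Step 4: insert 15 -> lo=[14, 15] (size 2, max 15) hi=[15, 46] (size 2, min 15) -> median=15
Step 5: insert 30 -> lo=[14, 15, 15] (size 3, max 15) hi=[30, 46] (size 2, min 30) -> median=15
Step 6: insert 14 -> lo=[14, 14, 15] (size 3, max 15) hi=[15, 30, 46] (size 3, min 15) -> median=15
Step 7: insert 4 -> lo=[4, 14, 14, 15] (size 4, max 15) hi=[15, 30, 46] (size 3, min 15) -> median=15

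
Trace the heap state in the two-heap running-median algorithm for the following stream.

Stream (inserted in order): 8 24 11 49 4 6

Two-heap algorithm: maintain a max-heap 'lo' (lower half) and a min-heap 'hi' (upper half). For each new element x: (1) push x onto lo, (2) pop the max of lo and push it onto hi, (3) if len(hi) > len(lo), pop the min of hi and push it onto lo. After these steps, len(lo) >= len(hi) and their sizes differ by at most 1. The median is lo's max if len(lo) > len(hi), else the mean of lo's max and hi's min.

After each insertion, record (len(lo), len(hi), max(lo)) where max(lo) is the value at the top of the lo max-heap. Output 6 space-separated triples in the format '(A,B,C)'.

Answer: (1,0,8) (1,1,8) (2,1,11) (2,2,11) (3,2,11) (3,3,8)

Derivation:
Step 1: insert 8 -> lo=[8] hi=[] -> (len(lo)=1, len(hi)=0, max(lo)=8)
Step 2: insert 24 -> lo=[8] hi=[24] -> (len(lo)=1, len(hi)=1, max(lo)=8)
Step 3: insert 11 -> lo=[8, 11] hi=[24] -> (len(lo)=2, len(hi)=1, max(lo)=11)
Step 4: insert 49 -> lo=[8, 11] hi=[24, 49] -> (len(lo)=2, len(hi)=2, max(lo)=11)
Step 5: insert 4 -> lo=[4, 8, 11] hi=[24, 49] -> (len(lo)=3, len(hi)=2, max(lo)=11)
Step 6: insert 6 -> lo=[4, 6, 8] hi=[11, 24, 49] -> (len(lo)=3, len(hi)=3, max(lo)=8)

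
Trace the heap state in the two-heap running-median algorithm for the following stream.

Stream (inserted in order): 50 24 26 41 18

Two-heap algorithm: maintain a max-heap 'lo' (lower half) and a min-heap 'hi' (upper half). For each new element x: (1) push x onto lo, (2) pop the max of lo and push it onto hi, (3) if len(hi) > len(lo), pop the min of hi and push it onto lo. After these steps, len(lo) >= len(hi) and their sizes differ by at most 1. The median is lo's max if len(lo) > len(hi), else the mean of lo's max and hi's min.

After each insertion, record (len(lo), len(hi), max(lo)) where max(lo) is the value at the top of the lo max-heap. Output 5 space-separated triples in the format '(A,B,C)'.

Step 1: insert 50 -> lo=[50] hi=[] -> (len(lo)=1, len(hi)=0, max(lo)=50)
Step 2: insert 24 -> lo=[24] hi=[50] -> (len(lo)=1, len(hi)=1, max(lo)=24)
Step 3: insert 26 -> lo=[24, 26] hi=[50] -> (len(lo)=2, len(hi)=1, max(lo)=26)
Step 4: insert 41 -> lo=[24, 26] hi=[41, 50] -> (len(lo)=2, len(hi)=2, max(lo)=26)
Step 5: insert 18 -> lo=[18, 24, 26] hi=[41, 50] -> (len(lo)=3, len(hi)=2, max(lo)=26)

Answer: (1,0,50) (1,1,24) (2,1,26) (2,2,26) (3,2,26)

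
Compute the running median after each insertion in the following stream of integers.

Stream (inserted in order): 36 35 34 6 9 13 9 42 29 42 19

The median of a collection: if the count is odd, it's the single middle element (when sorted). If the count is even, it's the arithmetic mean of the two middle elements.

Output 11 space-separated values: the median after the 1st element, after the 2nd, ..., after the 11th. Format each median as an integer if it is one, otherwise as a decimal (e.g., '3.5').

Step 1: insert 36 -> lo=[36] (size 1, max 36) hi=[] (size 0) -> median=36
Step 2: insert 35 -> lo=[35] (size 1, max 35) hi=[36] (size 1, min 36) -> median=35.5
Step 3: insert 34 -> lo=[34, 35] (size 2, max 35) hi=[36] (size 1, min 36) -> median=35
Step 4: insert 6 -> lo=[6, 34] (size 2, max 34) hi=[35, 36] (size 2, min 35) -> median=34.5
Step 5: insert 9 -> lo=[6, 9, 34] (size 3, max 34) hi=[35, 36] (size 2, min 35) -> median=34
Step 6: insert 13 -> lo=[6, 9, 13] (size 3, max 13) hi=[34, 35, 36] (size 3, min 34) -> median=23.5
Step 7: insert 9 -> lo=[6, 9, 9, 13] (size 4, max 13) hi=[34, 35, 36] (size 3, min 34) -> median=13
Step 8: insert 42 -> lo=[6, 9, 9, 13] (size 4, max 13) hi=[34, 35, 36, 42] (size 4, min 34) -> median=23.5
Step 9: insert 29 -> lo=[6, 9, 9, 13, 29] (size 5, max 29) hi=[34, 35, 36, 42] (size 4, min 34) -> median=29
Step 10: insert 42 -> lo=[6, 9, 9, 13, 29] (size 5, max 29) hi=[34, 35, 36, 42, 42] (size 5, min 34) -> median=31.5
Step 11: insert 19 -> lo=[6, 9, 9, 13, 19, 29] (size 6, max 29) hi=[34, 35, 36, 42, 42] (size 5, min 34) -> median=29

Answer: 36 35.5 35 34.5 34 23.5 13 23.5 29 31.5 29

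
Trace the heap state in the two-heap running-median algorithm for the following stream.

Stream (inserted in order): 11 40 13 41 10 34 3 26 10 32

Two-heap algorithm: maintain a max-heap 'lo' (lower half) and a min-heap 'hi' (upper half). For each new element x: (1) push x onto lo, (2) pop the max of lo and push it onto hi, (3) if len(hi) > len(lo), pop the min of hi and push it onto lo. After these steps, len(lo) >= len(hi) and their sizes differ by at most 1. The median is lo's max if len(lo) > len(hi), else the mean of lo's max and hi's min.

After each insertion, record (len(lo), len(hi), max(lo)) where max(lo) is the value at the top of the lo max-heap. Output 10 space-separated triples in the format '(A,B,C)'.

Answer: (1,0,11) (1,1,11) (2,1,13) (2,2,13) (3,2,13) (3,3,13) (4,3,13) (4,4,13) (5,4,13) (5,5,13)

Derivation:
Step 1: insert 11 -> lo=[11] hi=[] -> (len(lo)=1, len(hi)=0, max(lo)=11)
Step 2: insert 40 -> lo=[11] hi=[40] -> (len(lo)=1, len(hi)=1, max(lo)=11)
Step 3: insert 13 -> lo=[11, 13] hi=[40] -> (len(lo)=2, len(hi)=1, max(lo)=13)
Step 4: insert 41 -> lo=[11, 13] hi=[40, 41] -> (len(lo)=2, len(hi)=2, max(lo)=13)
Step 5: insert 10 -> lo=[10, 11, 13] hi=[40, 41] -> (len(lo)=3, len(hi)=2, max(lo)=13)
Step 6: insert 34 -> lo=[10, 11, 13] hi=[34, 40, 41] -> (len(lo)=3, len(hi)=3, max(lo)=13)
Step 7: insert 3 -> lo=[3, 10, 11, 13] hi=[34, 40, 41] -> (len(lo)=4, len(hi)=3, max(lo)=13)
Step 8: insert 26 -> lo=[3, 10, 11, 13] hi=[26, 34, 40, 41] -> (len(lo)=4, len(hi)=4, max(lo)=13)
Step 9: insert 10 -> lo=[3, 10, 10, 11, 13] hi=[26, 34, 40, 41] -> (len(lo)=5, len(hi)=4, max(lo)=13)
Step 10: insert 32 -> lo=[3, 10, 10, 11, 13] hi=[26, 32, 34, 40, 41] -> (len(lo)=5, len(hi)=5, max(lo)=13)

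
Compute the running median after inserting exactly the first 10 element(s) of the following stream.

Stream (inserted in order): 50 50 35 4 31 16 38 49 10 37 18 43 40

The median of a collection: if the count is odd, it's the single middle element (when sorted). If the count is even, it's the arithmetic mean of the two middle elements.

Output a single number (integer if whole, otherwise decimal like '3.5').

Step 1: insert 50 -> lo=[50] (size 1, max 50) hi=[] (size 0) -> median=50
Step 2: insert 50 -> lo=[50] (size 1, max 50) hi=[50] (size 1, min 50) -> median=50
Step 3: insert 35 -> lo=[35, 50] (size 2, max 50) hi=[50] (size 1, min 50) -> median=50
Step 4: insert 4 -> lo=[4, 35] (size 2, max 35) hi=[50, 50] (size 2, min 50) -> median=42.5
Step 5: insert 31 -> lo=[4, 31, 35] (size 3, max 35) hi=[50, 50] (size 2, min 50) -> median=35
Step 6: insert 16 -> lo=[4, 16, 31] (size 3, max 31) hi=[35, 50, 50] (size 3, min 35) -> median=33
Step 7: insert 38 -> lo=[4, 16, 31, 35] (size 4, max 35) hi=[38, 50, 50] (size 3, min 38) -> median=35
Step 8: insert 49 -> lo=[4, 16, 31, 35] (size 4, max 35) hi=[38, 49, 50, 50] (size 4, min 38) -> median=36.5
Step 9: insert 10 -> lo=[4, 10, 16, 31, 35] (size 5, max 35) hi=[38, 49, 50, 50] (size 4, min 38) -> median=35
Step 10: insert 37 -> lo=[4, 10, 16, 31, 35] (size 5, max 35) hi=[37, 38, 49, 50, 50] (size 5, min 37) -> median=36

Answer: 36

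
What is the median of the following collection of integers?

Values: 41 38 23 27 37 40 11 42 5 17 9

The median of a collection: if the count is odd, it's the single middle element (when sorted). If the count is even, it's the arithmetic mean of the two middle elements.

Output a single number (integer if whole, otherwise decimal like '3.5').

Step 1: insert 41 -> lo=[41] (size 1, max 41) hi=[] (size 0) -> median=41
Step 2: insert 38 -> lo=[38] (size 1, max 38) hi=[41] (size 1, min 41) -> median=39.5
Step 3: insert 23 -> lo=[23, 38] (size 2, max 38) hi=[41] (size 1, min 41) -> median=38
Step 4: insert 27 -> lo=[23, 27] (size 2, max 27) hi=[38, 41] (size 2, min 38) -> median=32.5
Step 5: insert 37 -> lo=[23, 27, 37] (size 3, max 37) hi=[38, 41] (size 2, min 38) -> median=37
Step 6: insert 40 -> lo=[23, 27, 37] (size 3, max 37) hi=[38, 40, 41] (size 3, min 38) -> median=37.5
Step 7: insert 11 -> lo=[11, 23, 27, 37] (size 4, max 37) hi=[38, 40, 41] (size 3, min 38) -> median=37
Step 8: insert 42 -> lo=[11, 23, 27, 37] (size 4, max 37) hi=[38, 40, 41, 42] (size 4, min 38) -> median=37.5
Step 9: insert 5 -> lo=[5, 11, 23, 27, 37] (size 5, max 37) hi=[38, 40, 41, 42] (size 4, min 38) -> median=37
Step 10: insert 17 -> lo=[5, 11, 17, 23, 27] (size 5, max 27) hi=[37, 38, 40, 41, 42] (size 5, min 37) -> median=32
Step 11: insert 9 -> lo=[5, 9, 11, 17, 23, 27] (size 6, max 27) hi=[37, 38, 40, 41, 42] (size 5, min 37) -> median=27

Answer: 27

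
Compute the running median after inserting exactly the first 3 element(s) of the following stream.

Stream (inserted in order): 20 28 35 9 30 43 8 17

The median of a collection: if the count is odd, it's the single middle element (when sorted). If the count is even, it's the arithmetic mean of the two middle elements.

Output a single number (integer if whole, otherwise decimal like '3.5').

Answer: 28

Derivation:
Step 1: insert 20 -> lo=[20] (size 1, max 20) hi=[] (size 0) -> median=20
Step 2: insert 28 -> lo=[20] (size 1, max 20) hi=[28] (size 1, min 28) -> median=24
Step 3: insert 35 -> lo=[20, 28] (size 2, max 28) hi=[35] (size 1, min 35) -> median=28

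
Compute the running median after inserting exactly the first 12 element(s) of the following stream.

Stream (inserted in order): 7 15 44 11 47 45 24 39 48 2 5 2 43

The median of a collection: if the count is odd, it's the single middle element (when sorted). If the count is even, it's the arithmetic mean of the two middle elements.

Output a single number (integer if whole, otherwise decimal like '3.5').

Answer: 19.5

Derivation:
Step 1: insert 7 -> lo=[7] (size 1, max 7) hi=[] (size 0) -> median=7
Step 2: insert 15 -> lo=[7] (size 1, max 7) hi=[15] (size 1, min 15) -> median=11
Step 3: insert 44 -> lo=[7, 15] (size 2, max 15) hi=[44] (size 1, min 44) -> median=15
Step 4: insert 11 -> lo=[7, 11] (size 2, max 11) hi=[15, 44] (size 2, min 15) -> median=13
Step 5: insert 47 -> lo=[7, 11, 15] (size 3, max 15) hi=[44, 47] (size 2, min 44) -> median=15
Step 6: insert 45 -> lo=[7, 11, 15] (size 3, max 15) hi=[44, 45, 47] (size 3, min 44) -> median=29.5
Step 7: insert 24 -> lo=[7, 11, 15, 24] (size 4, max 24) hi=[44, 45, 47] (size 3, min 44) -> median=24
Step 8: insert 39 -> lo=[7, 11, 15, 24] (size 4, max 24) hi=[39, 44, 45, 47] (size 4, min 39) -> median=31.5
Step 9: insert 48 -> lo=[7, 11, 15, 24, 39] (size 5, max 39) hi=[44, 45, 47, 48] (size 4, min 44) -> median=39
Step 10: insert 2 -> lo=[2, 7, 11, 15, 24] (size 5, max 24) hi=[39, 44, 45, 47, 48] (size 5, min 39) -> median=31.5
Step 11: insert 5 -> lo=[2, 5, 7, 11, 15, 24] (size 6, max 24) hi=[39, 44, 45, 47, 48] (size 5, min 39) -> median=24
Step 12: insert 2 -> lo=[2, 2, 5, 7, 11, 15] (size 6, max 15) hi=[24, 39, 44, 45, 47, 48] (size 6, min 24) -> median=19.5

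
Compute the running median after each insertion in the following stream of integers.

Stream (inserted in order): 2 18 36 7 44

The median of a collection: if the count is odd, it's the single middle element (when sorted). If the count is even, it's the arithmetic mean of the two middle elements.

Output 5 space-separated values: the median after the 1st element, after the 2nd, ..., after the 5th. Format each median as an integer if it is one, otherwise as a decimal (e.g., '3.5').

Answer: 2 10 18 12.5 18

Derivation:
Step 1: insert 2 -> lo=[2] (size 1, max 2) hi=[] (size 0) -> median=2
Step 2: insert 18 -> lo=[2] (size 1, max 2) hi=[18] (size 1, min 18) -> median=10
Step 3: insert 36 -> lo=[2, 18] (size 2, max 18) hi=[36] (size 1, min 36) -> median=18
Step 4: insert 7 -> lo=[2, 7] (size 2, max 7) hi=[18, 36] (size 2, min 18) -> median=12.5
Step 5: insert 44 -> lo=[2, 7, 18] (size 3, max 18) hi=[36, 44] (size 2, min 36) -> median=18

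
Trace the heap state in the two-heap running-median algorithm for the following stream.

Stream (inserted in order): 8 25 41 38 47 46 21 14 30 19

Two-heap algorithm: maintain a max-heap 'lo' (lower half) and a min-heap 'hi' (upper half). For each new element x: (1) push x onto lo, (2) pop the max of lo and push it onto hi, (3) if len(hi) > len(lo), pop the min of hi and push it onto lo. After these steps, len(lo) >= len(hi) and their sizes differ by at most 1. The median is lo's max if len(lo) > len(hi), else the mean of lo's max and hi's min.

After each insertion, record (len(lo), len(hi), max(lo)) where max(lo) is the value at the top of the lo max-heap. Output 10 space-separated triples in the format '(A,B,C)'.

Answer: (1,0,8) (1,1,8) (2,1,25) (2,2,25) (3,2,38) (3,3,38) (4,3,38) (4,4,25) (5,4,30) (5,5,25)

Derivation:
Step 1: insert 8 -> lo=[8] hi=[] -> (len(lo)=1, len(hi)=0, max(lo)=8)
Step 2: insert 25 -> lo=[8] hi=[25] -> (len(lo)=1, len(hi)=1, max(lo)=8)
Step 3: insert 41 -> lo=[8, 25] hi=[41] -> (len(lo)=2, len(hi)=1, max(lo)=25)
Step 4: insert 38 -> lo=[8, 25] hi=[38, 41] -> (len(lo)=2, len(hi)=2, max(lo)=25)
Step 5: insert 47 -> lo=[8, 25, 38] hi=[41, 47] -> (len(lo)=3, len(hi)=2, max(lo)=38)
Step 6: insert 46 -> lo=[8, 25, 38] hi=[41, 46, 47] -> (len(lo)=3, len(hi)=3, max(lo)=38)
Step 7: insert 21 -> lo=[8, 21, 25, 38] hi=[41, 46, 47] -> (len(lo)=4, len(hi)=3, max(lo)=38)
Step 8: insert 14 -> lo=[8, 14, 21, 25] hi=[38, 41, 46, 47] -> (len(lo)=4, len(hi)=4, max(lo)=25)
Step 9: insert 30 -> lo=[8, 14, 21, 25, 30] hi=[38, 41, 46, 47] -> (len(lo)=5, len(hi)=4, max(lo)=30)
Step 10: insert 19 -> lo=[8, 14, 19, 21, 25] hi=[30, 38, 41, 46, 47] -> (len(lo)=5, len(hi)=5, max(lo)=25)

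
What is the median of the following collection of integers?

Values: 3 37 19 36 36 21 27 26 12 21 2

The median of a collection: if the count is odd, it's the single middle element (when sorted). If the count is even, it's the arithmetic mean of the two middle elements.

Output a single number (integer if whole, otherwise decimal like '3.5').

Answer: 21

Derivation:
Step 1: insert 3 -> lo=[3] (size 1, max 3) hi=[] (size 0) -> median=3
Step 2: insert 37 -> lo=[3] (size 1, max 3) hi=[37] (size 1, min 37) -> median=20
Step 3: insert 19 -> lo=[3, 19] (size 2, max 19) hi=[37] (size 1, min 37) -> median=19
Step 4: insert 36 -> lo=[3, 19] (size 2, max 19) hi=[36, 37] (size 2, min 36) -> median=27.5
Step 5: insert 36 -> lo=[3, 19, 36] (size 3, max 36) hi=[36, 37] (size 2, min 36) -> median=36
Step 6: insert 21 -> lo=[3, 19, 21] (size 3, max 21) hi=[36, 36, 37] (size 3, min 36) -> median=28.5
Step 7: insert 27 -> lo=[3, 19, 21, 27] (size 4, max 27) hi=[36, 36, 37] (size 3, min 36) -> median=27
Step 8: insert 26 -> lo=[3, 19, 21, 26] (size 4, max 26) hi=[27, 36, 36, 37] (size 4, min 27) -> median=26.5
Step 9: insert 12 -> lo=[3, 12, 19, 21, 26] (size 5, max 26) hi=[27, 36, 36, 37] (size 4, min 27) -> median=26
Step 10: insert 21 -> lo=[3, 12, 19, 21, 21] (size 5, max 21) hi=[26, 27, 36, 36, 37] (size 5, min 26) -> median=23.5
Step 11: insert 2 -> lo=[2, 3, 12, 19, 21, 21] (size 6, max 21) hi=[26, 27, 36, 36, 37] (size 5, min 26) -> median=21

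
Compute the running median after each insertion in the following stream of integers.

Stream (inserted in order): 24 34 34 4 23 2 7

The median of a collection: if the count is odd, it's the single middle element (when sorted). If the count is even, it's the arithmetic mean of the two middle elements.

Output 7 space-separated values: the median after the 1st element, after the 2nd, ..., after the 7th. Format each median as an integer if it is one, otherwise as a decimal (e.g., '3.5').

Answer: 24 29 34 29 24 23.5 23

Derivation:
Step 1: insert 24 -> lo=[24] (size 1, max 24) hi=[] (size 0) -> median=24
Step 2: insert 34 -> lo=[24] (size 1, max 24) hi=[34] (size 1, min 34) -> median=29
Step 3: insert 34 -> lo=[24, 34] (size 2, max 34) hi=[34] (size 1, min 34) -> median=34
Step 4: insert 4 -> lo=[4, 24] (size 2, max 24) hi=[34, 34] (size 2, min 34) -> median=29
Step 5: insert 23 -> lo=[4, 23, 24] (size 3, max 24) hi=[34, 34] (size 2, min 34) -> median=24
Step 6: insert 2 -> lo=[2, 4, 23] (size 3, max 23) hi=[24, 34, 34] (size 3, min 24) -> median=23.5
Step 7: insert 7 -> lo=[2, 4, 7, 23] (size 4, max 23) hi=[24, 34, 34] (size 3, min 24) -> median=23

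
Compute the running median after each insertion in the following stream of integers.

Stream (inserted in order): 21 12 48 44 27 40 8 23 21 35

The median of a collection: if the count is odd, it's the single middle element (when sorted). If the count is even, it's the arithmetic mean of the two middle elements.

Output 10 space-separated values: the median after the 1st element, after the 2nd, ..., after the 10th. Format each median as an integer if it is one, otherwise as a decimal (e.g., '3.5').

Step 1: insert 21 -> lo=[21] (size 1, max 21) hi=[] (size 0) -> median=21
Step 2: insert 12 -> lo=[12] (size 1, max 12) hi=[21] (size 1, min 21) -> median=16.5
Step 3: insert 48 -> lo=[12, 21] (size 2, max 21) hi=[48] (size 1, min 48) -> median=21
Step 4: insert 44 -> lo=[12, 21] (size 2, max 21) hi=[44, 48] (size 2, min 44) -> median=32.5
Step 5: insert 27 -> lo=[12, 21, 27] (size 3, max 27) hi=[44, 48] (size 2, min 44) -> median=27
Step 6: insert 40 -> lo=[12, 21, 27] (size 3, max 27) hi=[40, 44, 48] (size 3, min 40) -> median=33.5
Step 7: insert 8 -> lo=[8, 12, 21, 27] (size 4, max 27) hi=[40, 44, 48] (size 3, min 40) -> median=27
Step 8: insert 23 -> lo=[8, 12, 21, 23] (size 4, max 23) hi=[27, 40, 44, 48] (size 4, min 27) -> median=25
Step 9: insert 21 -> lo=[8, 12, 21, 21, 23] (size 5, max 23) hi=[27, 40, 44, 48] (size 4, min 27) -> median=23
Step 10: insert 35 -> lo=[8, 12, 21, 21, 23] (size 5, max 23) hi=[27, 35, 40, 44, 48] (size 5, min 27) -> median=25

Answer: 21 16.5 21 32.5 27 33.5 27 25 23 25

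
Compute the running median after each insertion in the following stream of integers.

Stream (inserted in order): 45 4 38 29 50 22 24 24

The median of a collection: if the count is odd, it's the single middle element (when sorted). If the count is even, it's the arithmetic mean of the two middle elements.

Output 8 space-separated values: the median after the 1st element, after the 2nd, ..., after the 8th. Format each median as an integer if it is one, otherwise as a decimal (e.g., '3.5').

Step 1: insert 45 -> lo=[45] (size 1, max 45) hi=[] (size 0) -> median=45
Step 2: insert 4 -> lo=[4] (size 1, max 4) hi=[45] (size 1, min 45) -> median=24.5
Step 3: insert 38 -> lo=[4, 38] (size 2, max 38) hi=[45] (size 1, min 45) -> median=38
Step 4: insert 29 -> lo=[4, 29] (size 2, max 29) hi=[38, 45] (size 2, min 38) -> median=33.5
Step 5: insert 50 -> lo=[4, 29, 38] (size 3, max 38) hi=[45, 50] (size 2, min 45) -> median=38
Step 6: insert 22 -> lo=[4, 22, 29] (size 3, max 29) hi=[38, 45, 50] (size 3, min 38) -> median=33.5
Step 7: insert 24 -> lo=[4, 22, 24, 29] (size 4, max 29) hi=[38, 45, 50] (size 3, min 38) -> median=29
Step 8: insert 24 -> lo=[4, 22, 24, 24] (size 4, max 24) hi=[29, 38, 45, 50] (size 4, min 29) -> median=26.5

Answer: 45 24.5 38 33.5 38 33.5 29 26.5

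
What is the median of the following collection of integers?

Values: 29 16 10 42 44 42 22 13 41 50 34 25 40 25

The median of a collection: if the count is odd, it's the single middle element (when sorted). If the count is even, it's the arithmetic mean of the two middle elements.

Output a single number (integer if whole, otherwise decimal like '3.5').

Answer: 31.5

Derivation:
Step 1: insert 29 -> lo=[29] (size 1, max 29) hi=[] (size 0) -> median=29
Step 2: insert 16 -> lo=[16] (size 1, max 16) hi=[29] (size 1, min 29) -> median=22.5
Step 3: insert 10 -> lo=[10, 16] (size 2, max 16) hi=[29] (size 1, min 29) -> median=16
Step 4: insert 42 -> lo=[10, 16] (size 2, max 16) hi=[29, 42] (size 2, min 29) -> median=22.5
Step 5: insert 44 -> lo=[10, 16, 29] (size 3, max 29) hi=[42, 44] (size 2, min 42) -> median=29
Step 6: insert 42 -> lo=[10, 16, 29] (size 3, max 29) hi=[42, 42, 44] (size 3, min 42) -> median=35.5
Step 7: insert 22 -> lo=[10, 16, 22, 29] (size 4, max 29) hi=[42, 42, 44] (size 3, min 42) -> median=29
Step 8: insert 13 -> lo=[10, 13, 16, 22] (size 4, max 22) hi=[29, 42, 42, 44] (size 4, min 29) -> median=25.5
Step 9: insert 41 -> lo=[10, 13, 16, 22, 29] (size 5, max 29) hi=[41, 42, 42, 44] (size 4, min 41) -> median=29
Step 10: insert 50 -> lo=[10, 13, 16, 22, 29] (size 5, max 29) hi=[41, 42, 42, 44, 50] (size 5, min 41) -> median=35
Step 11: insert 34 -> lo=[10, 13, 16, 22, 29, 34] (size 6, max 34) hi=[41, 42, 42, 44, 50] (size 5, min 41) -> median=34
Step 12: insert 25 -> lo=[10, 13, 16, 22, 25, 29] (size 6, max 29) hi=[34, 41, 42, 42, 44, 50] (size 6, min 34) -> median=31.5
Step 13: insert 40 -> lo=[10, 13, 16, 22, 25, 29, 34] (size 7, max 34) hi=[40, 41, 42, 42, 44, 50] (size 6, min 40) -> median=34
Step 14: insert 25 -> lo=[10, 13, 16, 22, 25, 25, 29] (size 7, max 29) hi=[34, 40, 41, 42, 42, 44, 50] (size 7, min 34) -> median=31.5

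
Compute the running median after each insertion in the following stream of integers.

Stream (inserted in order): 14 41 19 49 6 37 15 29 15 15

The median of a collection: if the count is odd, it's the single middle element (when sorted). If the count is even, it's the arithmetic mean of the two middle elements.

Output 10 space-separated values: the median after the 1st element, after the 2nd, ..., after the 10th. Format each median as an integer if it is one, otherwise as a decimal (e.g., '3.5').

Step 1: insert 14 -> lo=[14] (size 1, max 14) hi=[] (size 0) -> median=14
Step 2: insert 41 -> lo=[14] (size 1, max 14) hi=[41] (size 1, min 41) -> median=27.5
Step 3: insert 19 -> lo=[14, 19] (size 2, max 19) hi=[41] (size 1, min 41) -> median=19
Step 4: insert 49 -> lo=[14, 19] (size 2, max 19) hi=[41, 49] (size 2, min 41) -> median=30
Step 5: insert 6 -> lo=[6, 14, 19] (size 3, max 19) hi=[41, 49] (size 2, min 41) -> median=19
Step 6: insert 37 -> lo=[6, 14, 19] (size 3, max 19) hi=[37, 41, 49] (size 3, min 37) -> median=28
Step 7: insert 15 -> lo=[6, 14, 15, 19] (size 4, max 19) hi=[37, 41, 49] (size 3, min 37) -> median=19
Step 8: insert 29 -> lo=[6, 14, 15, 19] (size 4, max 19) hi=[29, 37, 41, 49] (size 4, min 29) -> median=24
Step 9: insert 15 -> lo=[6, 14, 15, 15, 19] (size 5, max 19) hi=[29, 37, 41, 49] (size 4, min 29) -> median=19
Step 10: insert 15 -> lo=[6, 14, 15, 15, 15] (size 5, max 15) hi=[19, 29, 37, 41, 49] (size 5, min 19) -> median=17

Answer: 14 27.5 19 30 19 28 19 24 19 17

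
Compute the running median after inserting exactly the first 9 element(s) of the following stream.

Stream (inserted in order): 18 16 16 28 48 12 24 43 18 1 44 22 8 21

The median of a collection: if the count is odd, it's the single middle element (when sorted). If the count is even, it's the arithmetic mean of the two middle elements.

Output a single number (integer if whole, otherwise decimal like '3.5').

Answer: 18

Derivation:
Step 1: insert 18 -> lo=[18] (size 1, max 18) hi=[] (size 0) -> median=18
Step 2: insert 16 -> lo=[16] (size 1, max 16) hi=[18] (size 1, min 18) -> median=17
Step 3: insert 16 -> lo=[16, 16] (size 2, max 16) hi=[18] (size 1, min 18) -> median=16
Step 4: insert 28 -> lo=[16, 16] (size 2, max 16) hi=[18, 28] (size 2, min 18) -> median=17
Step 5: insert 48 -> lo=[16, 16, 18] (size 3, max 18) hi=[28, 48] (size 2, min 28) -> median=18
Step 6: insert 12 -> lo=[12, 16, 16] (size 3, max 16) hi=[18, 28, 48] (size 3, min 18) -> median=17
Step 7: insert 24 -> lo=[12, 16, 16, 18] (size 4, max 18) hi=[24, 28, 48] (size 3, min 24) -> median=18
Step 8: insert 43 -> lo=[12, 16, 16, 18] (size 4, max 18) hi=[24, 28, 43, 48] (size 4, min 24) -> median=21
Step 9: insert 18 -> lo=[12, 16, 16, 18, 18] (size 5, max 18) hi=[24, 28, 43, 48] (size 4, min 24) -> median=18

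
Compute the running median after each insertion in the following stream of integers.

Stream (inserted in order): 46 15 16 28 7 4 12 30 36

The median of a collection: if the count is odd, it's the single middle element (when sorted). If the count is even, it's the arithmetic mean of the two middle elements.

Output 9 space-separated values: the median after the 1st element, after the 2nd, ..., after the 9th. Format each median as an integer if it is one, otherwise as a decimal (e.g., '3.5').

Step 1: insert 46 -> lo=[46] (size 1, max 46) hi=[] (size 0) -> median=46
Step 2: insert 15 -> lo=[15] (size 1, max 15) hi=[46] (size 1, min 46) -> median=30.5
Step 3: insert 16 -> lo=[15, 16] (size 2, max 16) hi=[46] (size 1, min 46) -> median=16
Step 4: insert 28 -> lo=[15, 16] (size 2, max 16) hi=[28, 46] (size 2, min 28) -> median=22
Step 5: insert 7 -> lo=[7, 15, 16] (size 3, max 16) hi=[28, 46] (size 2, min 28) -> median=16
Step 6: insert 4 -> lo=[4, 7, 15] (size 3, max 15) hi=[16, 28, 46] (size 3, min 16) -> median=15.5
Step 7: insert 12 -> lo=[4, 7, 12, 15] (size 4, max 15) hi=[16, 28, 46] (size 3, min 16) -> median=15
Step 8: insert 30 -> lo=[4, 7, 12, 15] (size 4, max 15) hi=[16, 28, 30, 46] (size 4, min 16) -> median=15.5
Step 9: insert 36 -> lo=[4, 7, 12, 15, 16] (size 5, max 16) hi=[28, 30, 36, 46] (size 4, min 28) -> median=16

Answer: 46 30.5 16 22 16 15.5 15 15.5 16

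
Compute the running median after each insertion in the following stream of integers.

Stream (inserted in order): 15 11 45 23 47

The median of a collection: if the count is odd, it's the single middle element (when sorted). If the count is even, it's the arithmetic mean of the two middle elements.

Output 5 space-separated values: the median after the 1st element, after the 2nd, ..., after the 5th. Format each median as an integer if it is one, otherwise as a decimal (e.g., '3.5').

Step 1: insert 15 -> lo=[15] (size 1, max 15) hi=[] (size 0) -> median=15
Step 2: insert 11 -> lo=[11] (size 1, max 11) hi=[15] (size 1, min 15) -> median=13
Step 3: insert 45 -> lo=[11, 15] (size 2, max 15) hi=[45] (size 1, min 45) -> median=15
Step 4: insert 23 -> lo=[11, 15] (size 2, max 15) hi=[23, 45] (size 2, min 23) -> median=19
Step 5: insert 47 -> lo=[11, 15, 23] (size 3, max 23) hi=[45, 47] (size 2, min 45) -> median=23

Answer: 15 13 15 19 23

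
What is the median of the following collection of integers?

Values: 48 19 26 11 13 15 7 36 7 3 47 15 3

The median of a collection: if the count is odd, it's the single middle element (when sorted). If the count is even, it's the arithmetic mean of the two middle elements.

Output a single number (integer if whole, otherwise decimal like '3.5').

Step 1: insert 48 -> lo=[48] (size 1, max 48) hi=[] (size 0) -> median=48
Step 2: insert 19 -> lo=[19] (size 1, max 19) hi=[48] (size 1, min 48) -> median=33.5
Step 3: insert 26 -> lo=[19, 26] (size 2, max 26) hi=[48] (size 1, min 48) -> median=26
Step 4: insert 11 -> lo=[11, 19] (size 2, max 19) hi=[26, 48] (size 2, min 26) -> median=22.5
Step 5: insert 13 -> lo=[11, 13, 19] (size 3, max 19) hi=[26, 48] (size 2, min 26) -> median=19
Step 6: insert 15 -> lo=[11, 13, 15] (size 3, max 15) hi=[19, 26, 48] (size 3, min 19) -> median=17
Step 7: insert 7 -> lo=[7, 11, 13, 15] (size 4, max 15) hi=[19, 26, 48] (size 3, min 19) -> median=15
Step 8: insert 36 -> lo=[7, 11, 13, 15] (size 4, max 15) hi=[19, 26, 36, 48] (size 4, min 19) -> median=17
Step 9: insert 7 -> lo=[7, 7, 11, 13, 15] (size 5, max 15) hi=[19, 26, 36, 48] (size 4, min 19) -> median=15
Step 10: insert 3 -> lo=[3, 7, 7, 11, 13] (size 5, max 13) hi=[15, 19, 26, 36, 48] (size 5, min 15) -> median=14
Step 11: insert 47 -> lo=[3, 7, 7, 11, 13, 15] (size 6, max 15) hi=[19, 26, 36, 47, 48] (size 5, min 19) -> median=15
Step 12: insert 15 -> lo=[3, 7, 7, 11, 13, 15] (size 6, max 15) hi=[15, 19, 26, 36, 47, 48] (size 6, min 15) -> median=15
Step 13: insert 3 -> lo=[3, 3, 7, 7, 11, 13, 15] (size 7, max 15) hi=[15, 19, 26, 36, 47, 48] (size 6, min 15) -> median=15

Answer: 15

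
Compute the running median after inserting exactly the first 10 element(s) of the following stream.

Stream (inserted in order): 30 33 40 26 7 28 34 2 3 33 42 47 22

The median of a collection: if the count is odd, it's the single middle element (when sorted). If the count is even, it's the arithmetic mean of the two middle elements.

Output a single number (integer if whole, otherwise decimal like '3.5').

Step 1: insert 30 -> lo=[30] (size 1, max 30) hi=[] (size 0) -> median=30
Step 2: insert 33 -> lo=[30] (size 1, max 30) hi=[33] (size 1, min 33) -> median=31.5
Step 3: insert 40 -> lo=[30, 33] (size 2, max 33) hi=[40] (size 1, min 40) -> median=33
Step 4: insert 26 -> lo=[26, 30] (size 2, max 30) hi=[33, 40] (size 2, min 33) -> median=31.5
Step 5: insert 7 -> lo=[7, 26, 30] (size 3, max 30) hi=[33, 40] (size 2, min 33) -> median=30
Step 6: insert 28 -> lo=[7, 26, 28] (size 3, max 28) hi=[30, 33, 40] (size 3, min 30) -> median=29
Step 7: insert 34 -> lo=[7, 26, 28, 30] (size 4, max 30) hi=[33, 34, 40] (size 3, min 33) -> median=30
Step 8: insert 2 -> lo=[2, 7, 26, 28] (size 4, max 28) hi=[30, 33, 34, 40] (size 4, min 30) -> median=29
Step 9: insert 3 -> lo=[2, 3, 7, 26, 28] (size 5, max 28) hi=[30, 33, 34, 40] (size 4, min 30) -> median=28
Step 10: insert 33 -> lo=[2, 3, 7, 26, 28] (size 5, max 28) hi=[30, 33, 33, 34, 40] (size 5, min 30) -> median=29

Answer: 29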